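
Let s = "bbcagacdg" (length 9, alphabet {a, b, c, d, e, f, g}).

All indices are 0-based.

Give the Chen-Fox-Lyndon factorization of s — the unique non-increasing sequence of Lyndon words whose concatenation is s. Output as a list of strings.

["bbc", "ag", "acdg"]

emit factor 1: 'bbc' (i=0, period=3)
emit factor 2: 'ag' (i=3, period=2)
emit factor 3: 'acdg' (i=5, period=4)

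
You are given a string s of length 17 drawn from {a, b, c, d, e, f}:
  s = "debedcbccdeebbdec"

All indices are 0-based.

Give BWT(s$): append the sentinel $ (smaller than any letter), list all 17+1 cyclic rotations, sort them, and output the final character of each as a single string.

rank  rotation            last
    0  $debedcbccdeebbdec  c
    1  bbdec$debedcbccdee  e
    2  bccdeebbdec$debedc  c
    3  bdec$debedcbccdeeb  b
    4  bedcbccdeebbdec$de  e
    5  c$debedcbccdeebbde  e
    6  cbccdeebbdec$debed  d
    7  ccdeebbdec$debedcb  b
    8  cdeebbdec$debedcbc  c
    9  dcbccdeebbdec$debe  e
   10  debedcbccdeebbdec$  $
   11  dec$debedcbccdeebb  b
   12  deebbdec$debedcbcc  c
   13  ebbdec$debedcbccde  e
   14  ebedcbccdeebbdec$d  d
   15  ec$debedcbccdeebbd  d
   16  edcbccdeebbdec$deb  b
   17  eebbdec$debedcbccd  d

cecbeedbce$bceddbd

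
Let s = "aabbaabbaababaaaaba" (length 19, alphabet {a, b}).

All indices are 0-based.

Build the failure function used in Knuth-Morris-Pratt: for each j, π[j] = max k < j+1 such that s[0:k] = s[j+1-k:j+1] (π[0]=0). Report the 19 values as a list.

[0, 1, 0, 0, 1, 2, 3, 4, 5, 6, 7, 1, 0, 1, 2, 2, 2, 3, 1]

π[0] = 0
j=1 s[j]='a': π[1]=1 (border 'a')
j=2 s[j]='b': k: 1→0; π[2]=0 (border '')
j=3 s[j]='b': π[3]=0 (border '')
j=4 s[j]='a': π[4]=1 (border 'a')
j=5 s[j]='a': π[5]=2 (border 'aa')
j=6 s[j]='b': π[6]=3 (border 'aab')
j=7 s[j]='b': π[7]=4 (border 'aabb')
j=8 s[j]='a': π[8]=5 (border 'aabba')
j=9 s[j]='a': π[9]=6 (border 'aabbaa')
j=10 s[j]='b': π[10]=7 (border 'aabbaab')
j=11 s[j]='a': k: 7→3→0; π[11]=1 (border 'a')
j=12 s[j]='b': k: 1→0; π[12]=0 (border '')
j=13 s[j]='a': π[13]=1 (border 'a')
j=14 s[j]='a': π[14]=2 (border 'aa')
j=15 s[j]='a': k: 2→1; π[15]=2 (border 'aa')
j=16 s[j]='a': k: 2→1; π[16]=2 (border 'aa')
j=17 s[j]='b': π[17]=3 (border 'aab')
j=18 s[j]='a': k: 3→0; π[18]=1 (border 'a')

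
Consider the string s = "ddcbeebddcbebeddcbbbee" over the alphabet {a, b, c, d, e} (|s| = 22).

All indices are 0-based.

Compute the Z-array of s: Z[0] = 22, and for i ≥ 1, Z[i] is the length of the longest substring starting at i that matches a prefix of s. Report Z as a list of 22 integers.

Z[0]=22
i=1: outside box; Z[1]=1 grow→box=[1,2)
i=2: outside box; Z[2]=0
i=3: outside box; Z[3]=0
i=4: outside box; Z[4]=0
i=5: outside box; Z[5]=0
i=6: outside box; Z[6]=0
i=7: outside box; Z[7]=5 grow→box=[7,12)
i=8: min(r-i=4, Z[1]=1)=1; Z[8]=1
i=9: min(r-i=3, Z[2]=0)=0; Z[9]=0
i=10: min(r-i=2, Z[3]=0)=0; Z[10]=0
i=11: min(r-i=1, Z[4]=0)=0; Z[11]=0
i=12: outside box; Z[12]=0
i=13: outside box; Z[13]=0
i=14: outside box; Z[14]=4 grow→box=[14,18)
i=15: min(r-i=3, Z[1]=1)=1; Z[15]=1
i=16: min(r-i=2, Z[2]=0)=0; Z[16]=0
i=17: min(r-i=1, Z[3]=0)=0; Z[17]=0
i=18: outside box; Z[18]=0
i=19: outside box; Z[19]=0
i=20: outside box; Z[20]=0
i=21: outside box; Z[21]=0

[22, 1, 0, 0, 0, 0, 0, 5, 1, 0, 0, 0, 0, 0, 4, 1, 0, 0, 0, 0, 0, 0]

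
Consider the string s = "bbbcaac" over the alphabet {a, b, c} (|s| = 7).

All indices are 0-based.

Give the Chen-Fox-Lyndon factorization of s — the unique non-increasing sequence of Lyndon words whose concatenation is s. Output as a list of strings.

emit factor 1: 'bbbc' (i=0, period=4)
emit factor 2: 'aac' (i=4, period=3)

["bbbc", "aac"]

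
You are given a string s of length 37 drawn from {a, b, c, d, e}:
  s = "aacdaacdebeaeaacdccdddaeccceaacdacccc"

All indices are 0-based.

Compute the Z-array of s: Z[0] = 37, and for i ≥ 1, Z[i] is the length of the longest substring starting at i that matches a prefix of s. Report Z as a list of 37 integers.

Z[0]=37
i=1: outside box; Z[1]=1 grow→box=[1,2)
i=2: outside box; Z[2]=0
i=3: outside box; Z[3]=0
i=4: outside box; Z[4]=4 grow→box=[4,8)
i=5: min(r-i=3, Z[1]=1)=1; Z[5]=1
i=6: min(r-i=2, Z[2]=0)=0; Z[6]=0
i=7: min(r-i=1, Z[3]=0)=0; Z[7]=0
i=8: outside box; Z[8]=0
i=9: outside box; Z[9]=0
i=10: outside box; Z[10]=0
i=11: outside box; Z[11]=1 grow→box=[11,12)
i=12: outside box; Z[12]=0
i=13: outside box; Z[13]=4 grow→box=[13,17)
i=14: min(r-i=3, Z[1]=1)=1; Z[14]=1
i=15: min(r-i=2, Z[2]=0)=0; Z[15]=0
i=16: min(r-i=1, Z[3]=0)=0; Z[16]=0
i=17: outside box; Z[17]=0
i=18: outside box; Z[18]=0
i=19: outside box; Z[19]=0
i=20: outside box; Z[20]=0
i=21: outside box; Z[21]=0
i=22: outside box; Z[22]=1 grow→box=[22,23)
i=23: outside box; Z[23]=0
i=24: outside box; Z[24]=0
i=25: outside box; Z[25]=0
i=26: outside box; Z[26]=0
i=27: outside box; Z[27]=0
i=28: outside box; Z[28]=5 grow→box=[28,33)
i=29: min(r-i=4, Z[1]=1)=1; Z[29]=1
i=30: min(r-i=3, Z[2]=0)=0; Z[30]=0
i=31: min(r-i=2, Z[3]=0)=0; Z[31]=0
i=32: min(r-i=1, Z[4]=4)=1; Z[32]=1
i=33: outside box; Z[33]=0
i=34: outside box; Z[34]=0
i=35: outside box; Z[35]=0
i=36: outside box; Z[36]=0

[37, 1, 0, 0, 4, 1, 0, 0, 0, 0, 0, 1, 0, 4, 1, 0, 0, 0, 0, 0, 0, 0, 1, 0, 0, 0, 0, 0, 5, 1, 0, 0, 1, 0, 0, 0, 0]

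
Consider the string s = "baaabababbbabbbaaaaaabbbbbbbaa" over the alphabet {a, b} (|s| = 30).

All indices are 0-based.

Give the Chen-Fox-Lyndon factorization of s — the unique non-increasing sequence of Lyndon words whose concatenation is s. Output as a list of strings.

["b", "aaabababbbabbb", "aaaaaabbbbbbb", "a", "a"]

emit factor 1: 'b' (i=0, period=1)
emit factor 2: 'aaabababbbabbb' (i=1, period=14)
emit factor 3: 'aaaaaabbbbbbb' (i=15, period=13)
emit factor 4: 'a' (i=28, period=1)
emit factor 5: 'a' (i=29, period=1)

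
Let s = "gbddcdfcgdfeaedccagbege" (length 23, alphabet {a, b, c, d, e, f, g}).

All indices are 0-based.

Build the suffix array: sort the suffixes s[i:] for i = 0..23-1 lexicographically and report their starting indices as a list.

sorted suffixes:
  #0 SA[0]=12  'aedccagbege'
  #1 SA[1]=17  'agbege'
  #2 SA[2]=1  'bddcdfcgdfeaedccagbege'
  #3 SA[3]=19  'bege'
  #4 SA[4]=16  'cagbege'
  #5 SA[5]=15  'ccagbege'
  #6 SA[6]=4  'cdfcgdfeaedccagbege'
  #7 SA[7]=7  'cgdfeaedccagbege'
  #8 SA[8]=14  'dccagbege'
  #9 SA[9]=3  'dcdfcgdfeaedccagbege'
  #10 SA[10]=2  'ddcdfcgdfeaedccagbege'
  #11 SA[11]=5  'dfcgdfeaedccagbege'
  #12 SA[12]=9  'dfeaedccagbege'
  #13 SA[13]=22  'e'
  #14 SA[14]=11  'eaedccagbege'
  #15 SA[15]=13  'edccagbege'
  #16 SA[16]=20  'ege'
  #17 SA[17]=6  'fcgdfeaedccagbege'
  #18 SA[18]=10  'feaedccagbege'
  #19 SA[19]=0  'gbddcdfcgdfeaedccagbege'
  #20 SA[20]=18  'gbege'
  #21 SA[21]=8  'gdfeaedccagbege'
  #22 SA[22]=21  'ge'

[12, 17, 1, 19, 16, 15, 4, 7, 14, 3, 2, 5, 9, 22, 11, 13, 20, 6, 10, 0, 18, 8, 21]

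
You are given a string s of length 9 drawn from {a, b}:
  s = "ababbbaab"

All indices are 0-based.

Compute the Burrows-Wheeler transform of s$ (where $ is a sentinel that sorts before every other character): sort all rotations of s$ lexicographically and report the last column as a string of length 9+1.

rank  rotation    last
    0  $ababbbaab  b
    1  aab$ababbb  b
    2  ab$ababbba  a
    3  ababbbaab$  $
    4  abbbaab$ab  b
    5  b$ababbbaa  a
    6  baab$ababb  b
    7  babbbaab$a  a
    8  bbaab$abab  b
    9  bbbaab$aba  a

bba$bababa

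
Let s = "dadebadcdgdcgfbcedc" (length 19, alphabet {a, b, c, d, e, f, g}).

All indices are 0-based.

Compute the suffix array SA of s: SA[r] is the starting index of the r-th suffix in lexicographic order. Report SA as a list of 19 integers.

[5, 1, 4, 14, 18, 7, 15, 11, 0, 17, 6, 10, 2, 8, 3, 16, 13, 9, 12]

rank→(start, suffix):
  0 → (5, 'adcdgdcgfbcedc')
  1 → (1, 'adebadcdgdcgfbcedc')
  2 → (4, 'badcdgdcgfbcedc')
  3 → (14, 'bcedc')
  4 → (18, 'c')
  5 → (7, 'cdgdcgfbcedc')
  6 → (15, 'cedc')
  7 → (11, 'cgfbcedc')
  8 → (0, 'dadebadcdgdcgfbcedc')
  9 → (17, 'dc')
  10 → (6, 'dcdgdcgfbcedc')
  11 → (10, 'dcgfbcedc')
  12 → (2, 'debadcdgdcgfbcedc')
  13 → (8, 'dgdcgfbcedc')
  14 → (3, 'ebadcdgdcgfbcedc')
  15 → (16, 'edc')
  16 → (13, 'fbcedc')
  17 → (9, 'gdcgfbcedc')
  18 → (12, 'gfbcedc')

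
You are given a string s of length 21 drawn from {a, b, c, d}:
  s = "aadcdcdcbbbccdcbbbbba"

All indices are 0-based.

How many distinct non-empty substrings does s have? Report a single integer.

187

rank | idx | suffix
   0 |  20 | a
   1 |   0 | aadcdcdcbbbccdcbbbbba
   2 |   1 | adcdcdcbbbccdcbbbbba
   3 |  19 | ba
   4 |  18 | bba
   5 |  17 | bbba
   6 |  16 | bbbba
   7 |  15 | bbbbba
   8 |   8 | bbbccdcbbbbba
   9 |   9 | bbccdcbbbbba
  10 |  10 | bccdcbbbbba
  11 |  14 | cbbbbba
  12 |   7 | cbbbccdcbbbbba
  13 |  11 | ccdcbbbbba
  14 |  12 | cdcbbbbba
  15 |   5 | cdcbbbccdcbbbbba
  16 |   3 | cdcdcbbbccdcbbbbba
  17 |  13 | dcbbbbba
  18 |   6 | dcbbbccdcbbbbba
  19 |   4 | dcdcbbbccdcbbbbba
  20 |   2 | dcdcdcbbbccdcbbbbba

SA = [20, 0, 1, 19, 18, 17, 16, 15, 8, 9, 10, 14, 7, 11, 12, 5, 3, 13, 6, 4, 2]
rank  pair      lcp
   1  s[20:],s[0:]  1  'a'
   2  s[0:],s[1:]  1  'a'
   3  s[1:],s[19:]  0  ''
   4  s[19:],s[18:]  1  'b'
   5  s[18:],s[17:]  2  'bb'
   6  s[17:],s[16:]  3  'bbb'
   7  s[16:],s[15:]  4  'bbbb'
   8  s[15:],s[8:]  3  'bbb'
   9  s[8:],s[9:]  2  'bb'
  10  s[9:],s[10:]  1  'b'
  11  s[10:],s[14:]  0  ''
  12  s[14:],s[7:]  4  'cbbb'
  13  s[7:],s[11:]  1  'c'
  14  s[11:],s[12:]  1  'c'
  15  s[12:],s[5:]  6  'cdcbbb'
  16  s[5:],s[3:]  3  'cdc'
  17  s[3:],s[13:]  0  ''
  18  s[13:],s[6:]  5  'dcbbb'
  19  s[6:],s[4:]  2  'dc'
  20  s[4:],s[2:]  4  'dcdc'

n(n+1)/2 = 21·22/2 = 231
Σ LCP = 0 + 1 + 1 + 0 + 1 + 2 + 3 + 4 + 3 + 2 + 1 + 0 + 4 + 1 + 1 + 6 + 3 + 0 + 5 + 2 + 4 = 44
distinct = 231 − 44 = 187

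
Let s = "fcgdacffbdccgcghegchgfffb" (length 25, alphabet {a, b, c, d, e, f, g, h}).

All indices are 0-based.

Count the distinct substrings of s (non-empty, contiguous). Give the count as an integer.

sorted suffixes:
  #0 SA[0]=4  'acffbdccgcghegchgfffb'
  #1 SA[1]=24  'b'
  #2 SA[2]=8  'bdccgcghegchgfffb'
  #3 SA[3]=10  'ccgcghegchgfffb'
  #4 SA[4]=5  'cffbdccgcghegchgfffb'
  #5 SA[5]=11  'cgcghegchgfffb'
  #6 SA[6]=1  'cgdacffbdccgcghegchgfffb'
  #7 SA[7]=13  'cghegchgfffb'
  #8 SA[8]=18  'chgfffb'
  #9 SA[9]=3  'dacffbdccgcghegchgfffb'
  #10 SA[10]=9  'dccgcghegchgfffb'
  #11 SA[11]=16  'egchgfffb'
  #12 SA[12]=23  'fb'
  #13 SA[13]=7  'fbdccgcghegchgfffb'
  #14 SA[14]=0  'fcgdacffbdccgcghegchgfffb'
  #15 SA[15]=22  'ffb'
  #16 SA[16]=6  'ffbdccgcghegchgfffb'
  #17 SA[17]=21  'fffb'
  #18 SA[18]=12  'gcghegchgfffb'
  #19 SA[19]=17  'gchgfffb'
  #20 SA[20]=2  'gdacffbdccgcghegchgfffb'
  #21 SA[21]=20  'gfffb'
  #22 SA[22]=14  'ghegchgfffb'
  #23 SA[23]=15  'hegchgfffb'
  #24 SA[24]=19  'hgfffb'

SA = [4, 24, 8, 10, 5, 11, 1, 13, 18, 3, 9, 16, 23, 7, 0, 22, 6, 21, 12, 17, 2, 20, 14, 15, 19]
[i] adj suffixes → lcp
  [1] 4/24 → 0 ('')
  [2] 24/8 → 1 ('b')
  [3] 8/10 → 0 ('')
  [4] 10/5 → 1 ('c')
  [5] 5/11 → 1 ('c')
  [6] 11/1 → 2 ('cg')
  [7] 1/13 → 2 ('cg')
  [8] 13/18 → 1 ('c')
  [9] 18/3 → 0 ('')
  [10] 3/9 → 1 ('d')
  [11] 9/16 → 0 ('')
  [12] 16/23 → 0 ('')
  [13] 23/7 → 2 ('fb')
  [14] 7/0 → 1 ('f')
  [15] 0/22 → 1 ('f')
  [16] 22/6 → 3 ('ffb')
  [17] 6/21 → 2 ('ff')
  [18] 21/12 → 0 ('')
  [19] 12/17 → 2 ('gc')
  [20] 17/2 → 1 ('g')
  [21] 2/20 → 1 ('g')
  [22] 20/14 → 1 ('g')
  [23] 14/15 → 0 ('')
  [24] 15/19 → 1 ('h')

n(n+1)/2 = 25·26/2 = 325
Σ LCP = 0 + 0 + 1 + 0 + 1 + 1 + 2 + 2 + 1 + 0 + 1 + 0 + 0 + 2 + 1 + 1 + 3 + 2 + 0 + 2 + 1 + 1 + 1 + 0 + 1 = 24
distinct = 325 − 24 = 301

301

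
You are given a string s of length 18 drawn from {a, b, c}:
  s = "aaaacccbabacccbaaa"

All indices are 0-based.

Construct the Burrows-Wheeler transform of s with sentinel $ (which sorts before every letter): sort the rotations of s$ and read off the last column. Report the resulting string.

rank  rotation             last
    0  $aaaacccbabacccbaaa  a
    1  a$aaaacccbabacccbaa  a
    2  aa$aaaacccbabacccba  a
    3  aaa$aaaacccbabacccb  b
    4  aaaacccbabacccbaaa$  $
    5  aaacccbabacccbaaa$a  a
    6  aacccbabacccbaaa$aa  a
    7  abacccbaaa$aaaacccb  b
    8  acccbaaa$aaaacccbab  b
    9  acccbabacccbaaa$aaa  a
   10  baaa$aaaacccbabaccc  c
   11  babacccbaaa$aaaaccc  c
   12  bacccbaaa$aaaacccba  a
   13  cbaaa$aaaacccbabacc  c
   14  cbabacccbaaa$aaaacc  c
   15  ccbaaa$aaaacccbabac  c
   16  ccbabacccbaaa$aaaac  c
   17  cccbaaa$aaaacccbaba  a
   18  cccbabacccbaaa$aaaa  a

aaab$aabbaccaccccaa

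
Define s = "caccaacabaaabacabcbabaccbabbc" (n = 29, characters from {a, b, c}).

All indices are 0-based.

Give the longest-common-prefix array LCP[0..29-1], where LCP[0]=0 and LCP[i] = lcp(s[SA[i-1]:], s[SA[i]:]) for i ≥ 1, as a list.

[0, 2, 2, 1, 3, 4, 2, 2, 1, 4, 2, 3, 0, 2, 3, 2, 3, 1, 1, 2, 0, 1, 2, 3, 2, 1, 4, 1, 2]

rank | idx | suffix
   0 |   9 | aaabacabcbabaccbabbc
   1 |  10 | aabacabcbabaccbabbc
   2 |   4 | aacabaaabacabcbabaccbabbc
   3 |   7 | abaaabacabcbabaccbabbc
   4 |  11 | abacabcbabaccbabbc
   5 |  19 | abaccbabbc
   6 |  25 | abbc
   7 |  15 | abcbabaccbabbc
   8 |   5 | acabaaabacabcbabaccbabbc
   9 |  13 | acabcbabaccbabbc
  10 |   1 | accaacabaaabacabcbabaccbabbc
  11 |  21 | accbabbc
  12 |   8 | baaabacabcbabaccbabbc
  13 |  18 | babaccbabbc
  14 |  24 | babbc
  15 |  12 | bacabcbabaccbabbc
  16 |  20 | baccbabbc
  17 |  26 | bbc
  18 |  27 | bc
  19 |  16 | bcbabaccbabbc
  20 |  28 | c
  21 |   3 | caacabaaabacabcbabaccbabbc
  22 |   6 | cabaaabacabcbabaccbabbc
  23 |  14 | cabcbabaccbabbc
  24 |   0 | caccaacabaaabacabcbabaccbabbc
  25 |  17 | cbabaccbabbc
  26 |  23 | cbabbc
  27 |   2 | ccaacabaaabacabcbabaccbabbc
  28 |  22 | ccbabbc

SA = [9, 10, 4, 7, 11, 19, 25, 15, 5, 13, 1, 21, 8, 18, 24, 12, 20, 26, 27, 16, 28, 3, 6, 14, 0, 17, 23, 2, 22]
[i] adj suffixes → lcp
  [1] 9/10 → 2 ('aa')
  [2] 10/4 → 2 ('aa')
  [3] 4/7 → 1 ('a')
  [4] 7/11 → 3 ('aba')
  [5] 11/19 → 4 ('abac')
  [6] 19/25 → 2 ('ab')
  [7] 25/15 → 2 ('ab')
  [8] 15/5 → 1 ('a')
  [9] 5/13 → 4 ('acab')
  [10] 13/1 → 2 ('ac')
  [11] 1/21 → 3 ('acc')
  [12] 21/8 → 0 ('')
  [13] 8/18 → 2 ('ba')
  [14] 18/24 → 3 ('bab')
  [15] 24/12 → 2 ('ba')
  [16] 12/20 → 3 ('bac')
  [17] 20/26 → 1 ('b')
  [18] 26/27 → 1 ('b')
  [19] 27/16 → 2 ('bc')
  [20] 16/28 → 0 ('')
  [21] 28/3 → 1 ('c')
  [22] 3/6 → 2 ('ca')
  [23] 6/14 → 3 ('cab')
  [24] 14/0 → 2 ('ca')
  [25] 0/17 → 1 ('c')
  [26] 17/23 → 4 ('cbab')
  [27] 23/2 → 1 ('c')
  [28] 2/22 → 2 ('cc')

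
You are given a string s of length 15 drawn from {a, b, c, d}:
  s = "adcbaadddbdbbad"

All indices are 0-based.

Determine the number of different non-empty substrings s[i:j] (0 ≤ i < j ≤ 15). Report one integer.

104

rank→(start, suffix):
  0 → (4, 'aadddbdbbad')
  1 → (13, 'ad')
  2 → (0, 'adcbaadddbdbbad')
  3 → (5, 'adddbdbbad')
  4 → (3, 'baadddbdbbad')
  5 → (12, 'bad')
  6 → (11, 'bbad')
  7 → (9, 'bdbbad')
  8 → (2, 'cbaadddbdbbad')
  9 → (14, 'd')
  10 → (10, 'dbbad')
  11 → (8, 'dbdbbad')
  12 → (1, 'dcbaadddbdbbad')
  13 → (7, 'ddbdbbad')
  14 → (6, 'dddbdbbad')

SA = [4, 13, 0, 5, 3, 12, 11, 9, 2, 14, 10, 8, 1, 7, 6]
rank  pair      lcp
   1  s[4:],s[13:]  1  'a'
   2  s[13:],s[0:]  2  'ad'
   3  s[0:],s[5:]  2  'ad'
   4  s[5:],s[3:]  0  ''
   5  s[3:],s[12:]  2  'ba'
   6  s[12:],s[11:]  1  'b'
   7  s[11:],s[9:]  1  'b'
   8  s[9:],s[2:]  0  ''
   9  s[2:],s[14:]  0  ''
  10  s[14:],s[10:]  1  'd'
  11  s[10:],s[8:]  2  'db'
  12  s[8:],s[1:]  1  'd'
  13  s[1:],s[7:]  1  'd'
  14  s[7:],s[6:]  2  'dd'

n(n+1)/2 = 15·16/2 = 120
Σ LCP = 0 + 1 + 2 + 2 + 0 + 2 + 1 + 1 + 0 + 0 + 1 + 2 + 1 + 1 + 2 = 16
distinct = 120 − 16 = 104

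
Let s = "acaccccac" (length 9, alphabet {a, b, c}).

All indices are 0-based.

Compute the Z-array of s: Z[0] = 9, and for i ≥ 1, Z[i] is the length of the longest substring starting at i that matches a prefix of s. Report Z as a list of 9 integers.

Z[0]=9
i=1: fresh scan; Z[1]=0
i=2: fresh scan; Z[2]=2 scan→box=[2,4)
i=3: min(r-i=1, Z[1]=0)=0; Z[3]=0
i=4: fresh scan; Z[4]=0
i=5: fresh scan; Z[5]=0
i=6: fresh scan; Z[6]=0
i=7: fresh scan; Z[7]=2 scan→box=[7,9)
i=8: min(r-i=1, Z[1]=0)=0; Z[8]=0

[9, 0, 2, 0, 0, 0, 0, 2, 0]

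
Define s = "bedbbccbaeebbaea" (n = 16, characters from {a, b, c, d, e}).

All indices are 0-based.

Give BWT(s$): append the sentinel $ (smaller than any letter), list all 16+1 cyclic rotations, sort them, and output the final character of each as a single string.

aebbbcedb$cbeaeba

rank  rotation           last
    0  $bedbbccbaeebbaea  a
    1  a$bedbbccbaeebbae  e
    2  aea$bedbbccbaeebb  b
    3  aeebbaea$bedbbccb  b
    4  baea$bedbbccbaeeb  b
    5  baeebbaea$bedbbcc  c
    6  bbaea$bedbbccbaee  e
    7  bbccbaeebbaea$bed  d
    8  bccbaeebbaea$bedb  b
    9  bedbbccbaeebbaea$  $
   10  cbaeebbaea$bedbbc  c
   11  ccbaeebbaea$bedbb  b
   12  dbbccbaeebbaea$be  e
   13  ea$bedbbccbaeebba  a
   14  ebbaea$bedbbccbae  e
   15  edbbccbaeebbaea$b  b
   16  eebbaea$bedbbccba  a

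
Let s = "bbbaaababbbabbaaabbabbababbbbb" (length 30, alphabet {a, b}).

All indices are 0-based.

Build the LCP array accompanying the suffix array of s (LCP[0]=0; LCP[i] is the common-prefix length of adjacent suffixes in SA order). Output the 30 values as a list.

rank | idx | suffix
   0 |   3 | aaababbbabbaaabbabbababbbbb
   1 |  14 | aaabbabbababbbbb
   2 |   4 | aababbbabbaaabbabbababbbbb
   3 |  15 | aabbabbababbbbb
   4 |   5 | ababbbabbaaabbabbababbbbb
   5 |  22 | ababbbbb
   6 |  11 | abbaaabbabbababbbbb
   7 |  19 | abbababbbbb
   8 |  16 | abbabbababbbbb
   9 |   7 | abbbabbaaabbabbababbbbb
  10 |  24 | abbbbb
  11 |  29 | b
  12 |   2 | baaababbbabbaaabbabbababbbbb
  13 |  13 | baaabbabbababbbbb
  14 |  21 | bababbbbb
  15 |  10 | babbaaabbabbababbbbb
  16 |  18 | babbababbbbb
  17 |   6 | babbbabbaaabbabbababbbbb
  18 |  23 | babbbbb
  19 |  28 | bb
  20 |   1 | bbaaababbbabbaaabbabbababbbbb
  21 |  12 | bbaaabbabbababbbbb
  22 |  20 | bbababbbbb
  23 |   9 | bbabbaaabbabbababbbbb
  24 |  17 | bbabbababbbbb
  25 |  27 | bbb
  26 |   0 | bbbaaababbbabbaaabbabbababbbbb
  27 |   8 | bbbabbaaabbabbababbbbb
  28 |  26 | bbbb
  29 |  25 | bbbbb

SA = [3, 14, 4, 15, 5, 22, 11, 19, 16, 7, 24, 29, 2, 13, 21, 10, 18, 6, 23, 28, 1, 12, 20, 9, 17, 27, 0, 8, 26, 25]
rank  pair      lcp
   1  s[3:],s[14:]  4  'aaab'
   2  s[14:],s[4:]  2  'aa'
   3  s[4:],s[15:]  3  'aab'
   4  s[15:],s[5:]  1  'a'
   5  s[5:],s[22:]  6  'ababbb'
   6  s[22:],s[11:]  2  'ab'
   7  s[11:],s[19:]  4  'abba'
   8  s[19:],s[16:]  5  'abbab'
   9  s[16:],s[7:]  3  'abb'
  10  s[7:],s[24:]  4  'abbb'
  11  s[24:],s[29:]  0  ''
  12  s[29:],s[2:]  1  'b'
  13  s[2:],s[13:]  5  'baaab'
  14  s[13:],s[21:]  2  'ba'
  15  s[21:],s[10:]  3  'bab'
  16  s[10:],s[18:]  5  'babba'
  17  s[18:],s[6:]  4  'babb'
  18  s[6:],s[23:]  5  'babbb'
  19  s[23:],s[28:]  1  'b'
  20  s[28:],s[1:]  2  'bb'
  21  s[1:],s[12:]  6  'bbaaab'
  22  s[12:],s[20:]  3  'bba'
  23  s[20:],s[9:]  4  'bbab'
  24  s[9:],s[17:]  6  'bbabba'
  25  s[17:],s[27:]  2  'bb'
  26  s[27:],s[0:]  3  'bbb'
  27  s[0:],s[8:]  4  'bbba'
  28  s[8:],s[26:]  3  'bbb'
  29  s[26:],s[25:]  4  'bbbb'

[0, 4, 2, 3, 1, 6, 2, 4, 5, 3, 4, 0, 1, 5, 2, 3, 5, 4, 5, 1, 2, 6, 3, 4, 6, 2, 3, 4, 3, 4]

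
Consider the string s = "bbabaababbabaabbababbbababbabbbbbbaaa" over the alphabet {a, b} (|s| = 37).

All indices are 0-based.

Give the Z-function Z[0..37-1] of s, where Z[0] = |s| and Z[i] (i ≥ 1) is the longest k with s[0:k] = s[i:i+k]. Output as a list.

Z[0]=37
i=1: fresh scan; Z[1]=1 scan→box=[1,2)
i=2: fresh scan; Z[2]=0
i=3: fresh scan; Z[3]=1 scan→box=[3,4)
i=4: fresh scan; Z[4]=0
i=5: fresh scan; Z[5]=0
i=6: fresh scan; Z[6]=1 scan→box=[6,7)
i=7: fresh scan; Z[7]=0
i=8: fresh scan; Z[8]=7 scan→box=[8,15)
i=9: min(r-i=6, Z[1]=1)=1; Z[9]=1
i=10: min(r-i=5, Z[2]=0)=0; Z[10]=0
i=11: min(r-i=4, Z[3]=1)=1; Z[11]=1
i=12: min(r-i=3, Z[4]=0)=0; Z[12]=0
i=13: min(r-i=2, Z[5]=0)=0; Z[13]=0
i=14: min(r-i=1, Z[6]=1)=1; Z[14]=5 scan→box=[14,19)
i=15: min(r-i=4, Z[1]=1)=1; Z[15]=1
i=16: min(r-i=3, Z[2]=0)=0; Z[16]=0
i=17: min(r-i=2, Z[3]=1)=1; Z[17]=1
i=18: min(r-i=1, Z[4]=0)=0; Z[18]=0
i=19: fresh scan; Z[19]=2 scan→box=[19,21)
i=20: min(r-i=1, Z[1]=1)=1; Z[20]=5 scan→box=[20,25)
i=21: min(r-i=4, Z[1]=1)=1; Z[21]=1
i=22: min(r-i=3, Z[2]=0)=0; Z[22]=0
i=23: min(r-i=2, Z[3]=1)=1; Z[23]=1
i=24: min(r-i=1, Z[4]=0)=0; Z[24]=0
i=25: fresh scan; Z[25]=4 scan→box=[25,29)
i=26: min(r-i=3, Z[1]=1)=1; Z[26]=1
i=27: min(r-i=2, Z[2]=0)=0; Z[27]=0
i=28: min(r-i=1, Z[3]=1)=1; Z[28]=2 scan→box=[28,30)
i=29: min(r-i=1, Z[1]=1)=1; Z[29]=2 scan→box=[29,31)
i=30: min(r-i=1, Z[1]=1)=1; Z[30]=2 scan→box=[30,32)
i=31: min(r-i=1, Z[1]=1)=1; Z[31]=2 scan→box=[31,33)
i=32: min(r-i=1, Z[1]=1)=1; Z[32]=3 scan→box=[32,35)
i=33: min(r-i=2, Z[1]=1)=1; Z[33]=1
i=34: min(r-i=1, Z[2]=0)=0; Z[34]=0
i=35: fresh scan; Z[35]=0
i=36: fresh scan; Z[36]=0

[37, 1, 0, 1, 0, 0, 1, 0, 7, 1, 0, 1, 0, 0, 5, 1, 0, 1, 0, 2, 5, 1, 0, 1, 0, 4, 1, 0, 2, 2, 2, 2, 3, 1, 0, 0, 0]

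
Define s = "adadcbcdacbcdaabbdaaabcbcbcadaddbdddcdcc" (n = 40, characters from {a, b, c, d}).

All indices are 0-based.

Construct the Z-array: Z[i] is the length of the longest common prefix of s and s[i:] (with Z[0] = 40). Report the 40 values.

[40, 0, 2, 0, 0, 0, 0, 0, 1, 0, 0, 0, 0, 1, 1, 0, 0, 0, 1, 1, 1, 0, 0, 0, 0, 0, 0, 4, 0, 2, 0, 0, 0, 0, 0, 0, 0, 0, 0, 0]

Z[0]=40
i=1: i≥r, start 0; Z[1]=0
i=2: i≥r, start 0; Z[2]=2 grow→box=[2,4)
i=3: min(r-i=1, Z[1]=0)=0; Z[3]=0
i=4: i≥r, start 0; Z[4]=0
i=5: i≥r, start 0; Z[5]=0
i=6: i≥r, start 0; Z[6]=0
i=7: i≥r, start 0; Z[7]=0
i=8: i≥r, start 0; Z[8]=1 grow→box=[8,9)
i=9: i≥r, start 0; Z[9]=0
i=10: i≥r, start 0; Z[10]=0
i=11: i≥r, start 0; Z[11]=0
i=12: i≥r, start 0; Z[12]=0
i=13: i≥r, start 0; Z[13]=1 grow→box=[13,14)
i=14: i≥r, start 0; Z[14]=1 grow→box=[14,15)
i=15: i≥r, start 0; Z[15]=0
i=16: i≥r, start 0; Z[16]=0
i=17: i≥r, start 0; Z[17]=0
i=18: i≥r, start 0; Z[18]=1 grow→box=[18,19)
i=19: i≥r, start 0; Z[19]=1 grow→box=[19,20)
i=20: i≥r, start 0; Z[20]=1 grow→box=[20,21)
i=21: i≥r, start 0; Z[21]=0
i=22: i≥r, start 0; Z[22]=0
i=23: i≥r, start 0; Z[23]=0
i=24: i≥r, start 0; Z[24]=0
i=25: i≥r, start 0; Z[25]=0
i=26: i≥r, start 0; Z[26]=0
i=27: i≥r, start 0; Z[27]=4 grow→box=[27,31)
i=28: min(r-i=3, Z[1]=0)=0; Z[28]=0
i=29: min(r-i=2, Z[2]=2)=2; Z[29]=2
i=30: min(r-i=1, Z[3]=0)=0; Z[30]=0
i=31: i≥r, start 0; Z[31]=0
i=32: i≥r, start 0; Z[32]=0
i=33: i≥r, start 0; Z[33]=0
i=34: i≥r, start 0; Z[34]=0
i=35: i≥r, start 0; Z[35]=0
i=36: i≥r, start 0; Z[36]=0
i=37: i≥r, start 0; Z[37]=0
i=38: i≥r, start 0; Z[38]=0
i=39: i≥r, start 0; Z[39]=0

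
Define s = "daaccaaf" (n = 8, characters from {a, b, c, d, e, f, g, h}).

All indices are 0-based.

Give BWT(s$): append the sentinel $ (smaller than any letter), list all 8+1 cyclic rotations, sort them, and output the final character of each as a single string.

fdcaaca$a

rank  rotation   last
    0  $daaccaaf  f
    1  aaccaaf$d  d
    2  aaf$daacc  c
    3  accaaf$da  a
    4  af$daacca  a
    5  caaf$daac  c
    6  ccaaf$daa  a
    7  daaccaaf$  $
    8  f$daaccaa  a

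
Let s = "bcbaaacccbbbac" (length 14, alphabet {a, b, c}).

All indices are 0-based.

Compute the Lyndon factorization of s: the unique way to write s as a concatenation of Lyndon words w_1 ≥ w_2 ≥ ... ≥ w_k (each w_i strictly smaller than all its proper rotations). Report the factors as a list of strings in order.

emit factor 1: 'bc' (i=0, period=2)
emit factor 2: 'b' (i=2, period=1)
emit factor 3: 'aaacccbbbac' (i=3, period=11)

["bc", "b", "aaacccbbbac"]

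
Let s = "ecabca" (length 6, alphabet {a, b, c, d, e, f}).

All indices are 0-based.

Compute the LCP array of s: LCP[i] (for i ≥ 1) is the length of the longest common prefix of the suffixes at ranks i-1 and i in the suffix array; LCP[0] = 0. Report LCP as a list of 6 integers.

rank→(start, suffix):
  0 → (5, 'a')
  1 → (2, 'abca')
  2 → (3, 'bca')
  3 → (4, 'ca')
  4 → (1, 'cabca')
  5 → (0, 'ecabca')

SA = [5, 2, 3, 4, 1, 0]
[i] adj suffixes → lcp
  [1] 5/2 → 1 ('a')
  [2] 2/3 → 0 ('')
  [3] 3/4 → 0 ('')
  [4] 4/1 → 2 ('ca')
  [5] 1/0 → 0 ('')

[0, 1, 0, 0, 2, 0]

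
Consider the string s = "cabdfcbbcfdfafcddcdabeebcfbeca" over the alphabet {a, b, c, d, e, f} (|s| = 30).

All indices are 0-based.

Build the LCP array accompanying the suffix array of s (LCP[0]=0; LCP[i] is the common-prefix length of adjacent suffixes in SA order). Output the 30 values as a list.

[0, 1, 2, 1, 0, 1, 3, 1, 1, 2, 0, 2, 1, 1, 2, 1, 2, 0, 1, 1, 1, 2, 0, 1, 1, 0, 1, 1, 2, 1]

rank | idx | suffix
   0 |  29 | a
   1 |   1 | abdfcbbcfdfafcddcdabeebcfbeca
   2 |  19 | abeebcfbeca
   3 |  12 | afcddcdabeebcfbeca
   4 |   6 | bbcfdfafcddcdabeebcfbeca
   5 |  23 | bcfbeca
   6 |   7 | bcfdfafcddcdabeebcfbeca
   7 |   2 | bdfcbbcfdfafcddcdabeebcfbeca
   8 |  26 | beca
   9 |  20 | beebcfbeca
  10 |  28 | ca
  11 |   0 | cabdfcbbcfdfafcddcdabeebcfbeca
  12 |   5 | cbbcfdfafcddcdabeebcfbeca
  13 |  17 | cdabeebcfbeca
  14 |  14 | cddcdabeebcfbeca
  15 |  24 | cfbeca
  16 |   8 | cfdfafcddcdabeebcfbeca
  17 |  18 | dabeebcfbeca
  18 |  16 | dcdabeebcfbeca
  19 |  15 | ddcdabeebcfbeca
  20 |  10 | dfafcddcdabeebcfbeca
  21 |   3 | dfcbbcfdfafcddcdabeebcfbeca
  22 |  22 | ebcfbeca
  23 |  27 | eca
  24 |  21 | eebcfbeca
  25 |  11 | fafcddcdabeebcfbeca
  26 |  25 | fbeca
  27 |   4 | fcbbcfdfafcddcdabeebcfbeca
  28 |  13 | fcddcdabeebcfbeca
  29 |   9 | fdfafcddcdabeebcfbeca

SA = [29, 1, 19, 12, 6, 23, 7, 2, 26, 20, 28, 0, 5, 17, 14, 24, 8, 18, 16, 15, 10, 3, 22, 27, 21, 11, 25, 4, 13, 9]
rank  pair      lcp
   1  s[29:],s[1:]  1  'a'
   2  s[1:],s[19:]  2  'ab'
   3  s[19:],s[12:]  1  'a'
   4  s[12:],s[6:]  0  ''
   5  s[6:],s[23:]  1  'b'
   6  s[23:],s[7:]  3  'bcf'
   7  s[7:],s[2:]  1  'b'
   8  s[2:],s[26:]  1  'b'
   9  s[26:],s[20:]  2  'be'
  10  s[20:],s[28:]  0  ''
  11  s[28:],s[0:]  2  'ca'
  12  s[0:],s[5:]  1  'c'
  13  s[5:],s[17:]  1  'c'
  14  s[17:],s[14:]  2  'cd'
  15  s[14:],s[24:]  1  'c'
  16  s[24:],s[8:]  2  'cf'
  17  s[8:],s[18:]  0  ''
  18  s[18:],s[16:]  1  'd'
  19  s[16:],s[15:]  1  'd'
  20  s[15:],s[10:]  1  'd'
  21  s[10:],s[3:]  2  'df'
  22  s[3:],s[22:]  0  ''
  23  s[22:],s[27:]  1  'e'
  24  s[27:],s[21:]  1  'e'
  25  s[21:],s[11:]  0  ''
  26  s[11:],s[25:]  1  'f'
  27  s[25:],s[4:]  1  'f'
  28  s[4:],s[13:]  2  'fc'
  29  s[13:],s[9:]  1  'f'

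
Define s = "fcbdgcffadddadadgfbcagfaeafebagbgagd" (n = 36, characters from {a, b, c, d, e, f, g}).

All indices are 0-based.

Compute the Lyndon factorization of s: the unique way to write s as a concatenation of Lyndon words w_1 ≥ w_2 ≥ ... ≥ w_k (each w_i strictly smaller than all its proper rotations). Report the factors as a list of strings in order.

emit factor 1: 'f' (i=0, period=1)
emit factor 2: 'c' (i=1, period=1)
emit factor 3: 'bdgcff' (i=2, period=6)
emit factor 4: 'addd' (i=8, period=4)
emit factor 5: 'adadgfbcagfaeafebagbgagd' (i=12, period=24)

["f", "c", "bdgcff", "addd", "adadgfbcagfaeafebagbgagd"]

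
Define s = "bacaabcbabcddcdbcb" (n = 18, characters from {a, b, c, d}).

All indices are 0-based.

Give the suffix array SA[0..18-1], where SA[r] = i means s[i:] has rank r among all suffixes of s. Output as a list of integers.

[3, 4, 8, 1, 17, 7, 0, 15, 5, 9, 2, 16, 6, 13, 10, 14, 12, 11]

rank | idx | suffix
   0 |   3 | aabcbabcddcdbcb
   1 |   4 | abcbabcddcdbcb
   2 |   8 | abcddcdbcb
   3 |   1 | acaabcbabcddcdbcb
   4 |  17 | b
   5 |   7 | babcddcdbcb
   6 |   0 | bacaabcbabcddcdbcb
   7 |  15 | bcb
   8 |   5 | bcbabcddcdbcb
   9 |   9 | bcddcdbcb
  10 |   2 | caabcbabcddcdbcb
  11 |  16 | cb
  12 |   6 | cbabcddcdbcb
  13 |  13 | cdbcb
  14 |  10 | cddcdbcb
  15 |  14 | dbcb
  16 |  12 | dcdbcb
  17 |  11 | ddcdbcb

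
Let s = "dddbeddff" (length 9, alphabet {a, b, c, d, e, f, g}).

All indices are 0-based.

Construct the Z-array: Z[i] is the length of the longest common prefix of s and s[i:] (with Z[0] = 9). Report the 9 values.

[9, 2, 1, 0, 0, 2, 1, 0, 0]

Z[0]=9
i=1: fresh scan; Z[1]=2 scan→box=[1,3)
i=2: min(r-i=1, Z[1]=2)=1; Z[2]=1
i=3: fresh scan; Z[3]=0
i=4: fresh scan; Z[4]=0
i=5: fresh scan; Z[5]=2 scan→box=[5,7)
i=6: min(r-i=1, Z[1]=2)=1; Z[6]=1
i=7: fresh scan; Z[7]=0
i=8: fresh scan; Z[8]=0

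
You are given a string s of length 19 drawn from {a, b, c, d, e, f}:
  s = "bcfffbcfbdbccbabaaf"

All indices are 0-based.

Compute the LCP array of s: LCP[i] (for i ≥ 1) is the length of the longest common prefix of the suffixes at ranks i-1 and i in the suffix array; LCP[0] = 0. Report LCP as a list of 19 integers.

rank | idx | suffix
   0 |  16 | aaf
   1 |  14 | abaaf
   2 |  17 | af
   3 |  15 | baaf
   4 |  13 | babaaf
   5 |  10 | bccbabaaf
   6 |   5 | bcfbdbccbabaaf
   7 |   0 | bcfffbcfbdbccbabaaf
   8 |   8 | bdbccbabaaf
   9 |  12 | cbabaaf
  10 |  11 | ccbabaaf
  11 |   6 | cfbdbccbabaaf
  12 |   1 | cfffbcfbdbccbabaaf
  13 |   9 | dbccbabaaf
  14 |  18 | f
  15 |   4 | fbcfbdbccbabaaf
  16 |   7 | fbdbccbabaaf
  17 |   3 | ffbcfbdbccbabaaf
  18 |   2 | fffbcfbdbccbabaaf

SA = [16, 14, 17, 15, 13, 10, 5, 0, 8, 12, 11, 6, 1, 9, 18, 4, 7, 3, 2]
i: (SA[i-1],SA[i]) lcp shared
  1: (16,14) 1 'a'
  2: (14,17) 1 'a'
  3: (17,15) 0 ''
  4: (15,13) 2 'ba'
  5: (13,10) 1 'b'
  6: (10,5) 2 'bc'
  7: (5,0) 3 'bcf'
  8: (0,8) 1 'b'
  9: (8,12) 0 ''
  10: (12,11) 1 'c'
  11: (11,6) 1 'c'
  12: (6,1) 2 'cf'
  13: (1,9) 0 ''
  14: (9,18) 0 ''
  15: (18,4) 1 'f'
  16: (4,7) 2 'fb'
  17: (7,3) 1 'f'
  18: (3,2) 2 'ff'

[0, 1, 1, 0, 2, 1, 2, 3, 1, 0, 1, 1, 2, 0, 0, 1, 2, 1, 2]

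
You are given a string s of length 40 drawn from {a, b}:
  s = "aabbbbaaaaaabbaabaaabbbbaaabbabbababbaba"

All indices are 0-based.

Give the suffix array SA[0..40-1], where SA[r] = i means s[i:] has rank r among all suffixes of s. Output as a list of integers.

[39, 6, 7, 8, 9, 24, 17, 14, 10, 25, 0, 18, 37, 15, 32, 11, 34, 29, 26, 1, 19, 38, 5, 23, 16, 13, 36, 31, 33, 28, 4, 22, 12, 35, 30, 27, 3, 21, 2, 20]

rank→(start, suffix):
  0 → (39, 'a')
  1 → (6, 'aaaaaabbaabaaabbbbaaabbabbababbaba')
  2 → (7, 'aaaaabbaabaaabbbbaaabbabbababbaba')
  3 → (8, 'aaaabbaabaaabbbbaaabbabbababbaba')
  4 → (9, 'aaabbaabaaabbbbaaabbabbababbaba')
  5 → (24, 'aaabbabbababbaba')
  6 → (17, 'aaabbbbaaabbabbababbaba')
  7 → (14, 'aabaaabbbbaaabbabbababbaba')
  8 → (10, 'aabbaabaaabbbbaaabbabbababbaba')
  9 → (25, 'aabbabbababbaba')
  10 → (0, 'aabbbbaaaaaabbaabaaabbbbaaabbabbababbaba')
  11 → (18, 'aabbbbaaabbabbababbaba')
  12 → (37, 'aba')
  13 → (15, 'abaaabbbbaaabbabbababbaba')
  14 → (32, 'ababbaba')
  15 → (11, 'abbaabaaabbbbaaabbabbababbaba')
  16 → (34, 'abbaba')
  17 → (29, 'abbababbaba')
  18 → (26, 'abbabbababbaba')
  19 → (1, 'abbbbaaaaaabbaabaaabbbbaaabbabbababbaba')
  20 → (19, 'abbbbaaabbabbababbaba')
  21 → (38, 'ba')
  22 → (5, 'baaaaaabbaabaaabbbbaaabbabbababbaba')
  23 → (23, 'baaabbabbababbaba')
  24 → (16, 'baaabbbbaaabbabbababbaba')
  25 → (13, 'baabaaabbbbaaabbabbababbaba')
  26 → (36, 'baba')
  27 → (31, 'bababbaba')
  28 → (33, 'babbaba')
  29 → (28, 'babbababbaba')
  30 → (4, 'bbaaaaaabbaabaaabbbbaaabbabbababbaba')
  31 → (22, 'bbaaabbabbababbaba')
  32 → (12, 'bbaabaaabbbbaaabbabbababbaba')
  33 → (35, 'bbaba')
  34 → (30, 'bbababbaba')
  35 → (27, 'bbabbababbaba')
  36 → (3, 'bbbaaaaaabbaabaaabbbbaaabbabbababbaba')
  37 → (21, 'bbbaaabbabbababbaba')
  38 → (2, 'bbbbaaaaaabbaabaaabbbbaaabbabbababbaba')
  39 → (20, 'bbbbaaabbabbababbaba')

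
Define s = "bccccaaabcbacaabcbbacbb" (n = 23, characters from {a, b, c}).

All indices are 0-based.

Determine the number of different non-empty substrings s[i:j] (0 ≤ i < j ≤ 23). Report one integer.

rank→(start, suffix):
  0 → (5, 'aaabcbacaabcbbacbb')
  1 → (6, 'aabcbacaabcbbacbb')
  2 → (13, 'aabcbbacbb')
  3 → (7, 'abcbacaabcbbacbb')
  4 → (14, 'abcbbacbb')
  5 → (11, 'acaabcbbacbb')
  6 → (19, 'acbb')
  7 → (22, 'b')
  8 → (10, 'bacaabcbbacbb')
  9 → (18, 'bacbb')
  10 → (21, 'bb')
  11 → (17, 'bbacbb')
  12 → (8, 'bcbacaabcbbacbb')
  13 → (15, 'bcbbacbb')
  14 → (0, 'bccccaaabcbacaabcbbacbb')
  15 → (4, 'caaabcbacaabcbbacbb')
  16 → (12, 'caabcbbacbb')
  17 → (9, 'cbacaabcbbacbb')
  18 → (20, 'cbb')
  19 → (16, 'cbbacbb')
  20 → (3, 'ccaaabcbacaabcbbacbb')
  21 → (2, 'cccaaabcbacaabcbbacbb')
  22 → (1, 'ccccaaabcbacaabcbbacbb')

SA = [5, 6, 13, 7, 14, 11, 19, 22, 10, 18, 21, 17, 8, 15, 0, 4, 12, 9, 20, 16, 3, 2, 1]
i: (SA[i-1],SA[i]) lcp shared
  1: (5,6) 2 'aa'
  2: (6,13) 5 'aabcb'
  3: (13,7) 1 'a'
  4: (7,14) 4 'abcb'
  5: (14,11) 1 'a'
  6: (11,19) 2 'ac'
  7: (19,22) 0 ''
  8: (22,10) 1 'b'
  9: (10,18) 3 'bac'
  10: (18,21) 1 'b'
  11: (21,17) 2 'bb'
  12: (17,8) 1 'b'
  13: (8,15) 3 'bcb'
  14: (15,0) 2 'bc'
  15: (0,4) 0 ''
  16: (4,12) 3 'caa'
  17: (12,9) 1 'c'
  18: (9,20) 2 'cb'
  19: (20,16) 3 'cbb'
  20: (16,3) 1 'c'
  21: (3,2) 2 'cc'
  22: (2,1) 3 'ccc'

n(n+1)/2 = 23·24/2 = 276
Σ LCP = 0 + 2 + 5 + 1 + 4 + 1 + 2 + 0 + 1 + 3 + 1 + 2 + 1 + 3 + 2 + 0 + 3 + 1 + 2 + 3 + 1 + 2 + 3 = 43
distinct = 276 − 43 = 233

233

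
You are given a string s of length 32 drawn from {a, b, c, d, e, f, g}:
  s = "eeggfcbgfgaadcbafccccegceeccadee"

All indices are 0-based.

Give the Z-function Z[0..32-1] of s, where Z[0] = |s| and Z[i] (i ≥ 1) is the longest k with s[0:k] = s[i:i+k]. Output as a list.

Z[0]=32
i=1: i≥r, start 0; Z[1]=1 extend→box=[1,2)
i=2: i≥r, start 0; Z[2]=0
i=3: i≥r, start 0; Z[3]=0
i=4: i≥r, start 0; Z[4]=0
i=5: i≥r, start 0; Z[5]=0
i=6: i≥r, start 0; Z[6]=0
i=7: i≥r, start 0; Z[7]=0
i=8: i≥r, start 0; Z[8]=0
i=9: i≥r, start 0; Z[9]=0
i=10: i≥r, start 0; Z[10]=0
i=11: i≥r, start 0; Z[11]=0
i=12: i≥r, start 0; Z[12]=0
i=13: i≥r, start 0; Z[13]=0
i=14: i≥r, start 0; Z[14]=0
i=15: i≥r, start 0; Z[15]=0
i=16: i≥r, start 0; Z[16]=0
i=17: i≥r, start 0; Z[17]=0
i=18: i≥r, start 0; Z[18]=0
i=19: i≥r, start 0; Z[19]=0
i=20: i≥r, start 0; Z[20]=0
i=21: i≥r, start 0; Z[21]=1 extend→box=[21,22)
i=22: i≥r, start 0; Z[22]=0
i=23: i≥r, start 0; Z[23]=0
i=24: i≥r, start 0; Z[24]=2 extend→box=[24,26)
i=25: min(r-i=1, Z[1]=1)=1; Z[25]=1
i=26: i≥r, start 0; Z[26]=0
i=27: i≥r, start 0; Z[27]=0
i=28: i≥r, start 0; Z[28]=0
i=29: i≥r, start 0; Z[29]=0
i=30: i≥r, start 0; Z[30]=2 extend→box=[30,32)
i=31: min(r-i=1, Z[1]=1)=1; Z[31]=1

[32, 1, 0, 0, 0, 0, 0, 0, 0, 0, 0, 0, 0, 0, 0, 0, 0, 0, 0, 0, 0, 1, 0, 0, 2, 1, 0, 0, 0, 0, 2, 1]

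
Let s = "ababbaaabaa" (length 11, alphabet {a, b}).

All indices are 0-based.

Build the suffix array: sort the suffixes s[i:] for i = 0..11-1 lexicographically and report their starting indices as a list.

sorted suffixes:
  #0 SA[0]=10  'a'
  #1 SA[1]=9  'aa'
  #2 SA[2]=5  'aaabaa'
  #3 SA[3]=6  'aabaa'
  #4 SA[4]=7  'abaa'
  #5 SA[5]=0  'ababbaaabaa'
  #6 SA[6]=2  'abbaaabaa'
  #7 SA[7]=8  'baa'
  #8 SA[8]=4  'baaabaa'
  #9 SA[9]=1  'babbaaabaa'
  #10 SA[10]=3  'bbaaabaa'

[10, 9, 5, 6, 7, 0, 2, 8, 4, 1, 3]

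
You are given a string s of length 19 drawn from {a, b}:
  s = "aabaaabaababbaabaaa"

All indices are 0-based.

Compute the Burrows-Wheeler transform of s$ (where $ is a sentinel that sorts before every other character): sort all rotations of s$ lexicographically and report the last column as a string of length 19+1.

aaabbb$abaaaabaabaaa

rank  rotation              last
    0  $aabaaabaababbaabaaa  a
    1  a$aabaaabaababbaabaa  a
    2  aa$aabaaabaababbaaba  a
    3  aaa$aabaaabaababbaab  b
    4  aaabaababbaabaaa$aab  b
    5  aabaaa$aabaaabaababb  b
    6  aabaaabaababbaabaaa$  $
    7  aabaababbaabaaa$aaba  a
    8  aababbaabaaa$aabaaab  b
    9  abaaa$aabaaabaababba  a
   10  abaaabaababbaabaaa$a  a
   11  abaababbaabaaa$aabaa  a
   12  ababbaabaaa$aabaaaba  a
   13  abbaabaaa$aabaaabaab  b
   14  baaa$aabaaabaababbaa  a
   15  baaabaababbaabaaa$aa  a
   16  baabaaa$aabaaabaabab  b
   17  baababbaabaaa$aabaaa  a
   18  babbaabaaa$aabaaabaa  a
   19  bbaabaaa$aabaaabaaba  a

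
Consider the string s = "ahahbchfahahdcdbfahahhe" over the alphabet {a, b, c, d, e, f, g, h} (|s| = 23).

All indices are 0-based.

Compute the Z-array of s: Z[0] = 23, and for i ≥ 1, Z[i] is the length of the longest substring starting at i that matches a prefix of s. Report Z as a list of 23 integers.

Z[0]=23
i=1: i≥r, start 0; Z[1]=0
i=2: i≥r, start 0; Z[2]=2 grow→box=[2,4)
i=3: min(r-i=1, Z[1]=0)=0; Z[3]=0
i=4: i≥r, start 0; Z[4]=0
i=5: i≥r, start 0; Z[5]=0
i=6: i≥r, start 0; Z[6]=0
i=7: i≥r, start 0; Z[7]=0
i=8: i≥r, start 0; Z[8]=4 grow→box=[8,12)
i=9: min(r-i=3, Z[1]=0)=0; Z[9]=0
i=10: min(r-i=2, Z[2]=2)=2; Z[10]=2
i=11: min(r-i=1, Z[3]=0)=0; Z[11]=0
i=12: i≥r, start 0; Z[12]=0
i=13: i≥r, start 0; Z[13]=0
i=14: i≥r, start 0; Z[14]=0
i=15: i≥r, start 0; Z[15]=0
i=16: i≥r, start 0; Z[16]=0
i=17: i≥r, start 0; Z[17]=4 grow→box=[17,21)
i=18: min(r-i=3, Z[1]=0)=0; Z[18]=0
i=19: min(r-i=2, Z[2]=2)=2; Z[19]=2
i=20: min(r-i=1, Z[3]=0)=0; Z[20]=0
i=21: i≥r, start 0; Z[21]=0
i=22: i≥r, start 0; Z[22]=0

[23, 0, 2, 0, 0, 0, 0, 0, 4, 0, 2, 0, 0, 0, 0, 0, 0, 4, 0, 2, 0, 0, 0]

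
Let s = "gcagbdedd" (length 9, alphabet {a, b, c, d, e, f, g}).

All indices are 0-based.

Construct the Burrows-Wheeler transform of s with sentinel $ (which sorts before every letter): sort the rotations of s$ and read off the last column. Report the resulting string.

dcggdebda$

rank  rotation    last
    0  $gcagbdedd  d
    1  agbdedd$gc  c
    2  bdedd$gcag  g
    3  cagbdedd$g  g
    4  d$gcagbded  d
    5  dd$gcagbde  e
    6  dedd$gcagb  b
    7  edd$gcagbd  d
    8  gbdedd$gca  a
    9  gcagbdedd$  $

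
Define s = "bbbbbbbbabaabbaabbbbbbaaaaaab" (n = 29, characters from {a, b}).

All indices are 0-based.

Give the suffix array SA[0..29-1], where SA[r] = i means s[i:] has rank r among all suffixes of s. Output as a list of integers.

[22, 23, 24, 25, 26, 10, 14, 27, 8, 11, 15, 28, 21, 9, 13, 7, 20, 12, 6, 19, 5, 18, 4, 17, 3, 16, 2, 1, 0]

rank→(start, suffix):
  0 → (22, 'aaaaaab')
  1 → (23, 'aaaaab')
  2 → (24, 'aaaab')
  3 → (25, 'aaab')
  4 → (26, 'aab')
  5 → (10, 'aabbaabbbbbbaaaaaab')
  6 → (14, 'aabbbbbbaaaaaab')
  7 → (27, 'ab')
  8 → (8, 'abaabbaabbbbbbaaaaaab')
  9 → (11, 'abbaabbbbbbaaaaaab')
  10 → (15, 'abbbbbbaaaaaab')
  11 → (28, 'b')
  12 → (21, 'baaaaaab')
  13 → (9, 'baabbaabbbbbbaaaaaab')
  14 → (13, 'baabbbbbbaaaaaab')
  15 → (7, 'babaabbaabbbbbbaaaaaab')
  16 → (20, 'bbaaaaaab')
  17 → (12, 'bbaabbbbbbaaaaaab')
  18 → (6, 'bbabaabbaabbbbbbaaaaaab')
  19 → (19, 'bbbaaaaaab')
  20 → (5, 'bbbabaabbaabbbbbbaaaaaab')
  21 → (18, 'bbbbaaaaaab')
  22 → (4, 'bbbbabaabbaabbbbbbaaaaaab')
  23 → (17, 'bbbbbaaaaaab')
  24 → (3, 'bbbbbabaabbaabbbbbbaaaaaab')
  25 → (16, 'bbbbbbaaaaaab')
  26 → (2, 'bbbbbbabaabbaabbbbbbaaaaaab')
  27 → (1, 'bbbbbbbabaabbaabbbbbbaaaaaab')
  28 → (0, 'bbbbbbbbabaabbaabbbbbbaaaaaab')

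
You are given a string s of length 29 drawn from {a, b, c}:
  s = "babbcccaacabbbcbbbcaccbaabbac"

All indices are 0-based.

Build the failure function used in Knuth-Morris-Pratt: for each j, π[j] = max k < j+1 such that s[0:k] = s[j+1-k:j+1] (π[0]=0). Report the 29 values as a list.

[0, 0, 1, 1, 0, 0, 0, 0, 0, 0, 0, 1, 1, 1, 0, 1, 1, 1, 0, 0, 0, 0, 1, 2, 0, 1, 1, 2, 0]

π[0] = 0
j=1 s[j]='a': π[1]=0 (border '')
j=2 s[j]='b': π[2]=1 (border 'b')
j=3 s[j]='b': k: 1→0; π[3]=1 (border 'b')
j=4 s[j]='c': k: 1→0; π[4]=0 (border '')
j=5 s[j]='c': π[5]=0 (border '')
j=6 s[j]='c': π[6]=0 (border '')
j=7 s[j]='a': π[7]=0 (border '')
j=8 s[j]='a': π[8]=0 (border '')
j=9 s[j]='c': π[9]=0 (border '')
j=10 s[j]='a': π[10]=0 (border '')
j=11 s[j]='b': π[11]=1 (border 'b')
j=12 s[j]='b': k: 1→0; π[12]=1 (border 'b')
j=13 s[j]='b': k: 1→0; π[13]=1 (border 'b')
j=14 s[j]='c': k: 1→0; π[14]=0 (border '')
j=15 s[j]='b': π[15]=1 (border 'b')
j=16 s[j]='b': k: 1→0; π[16]=1 (border 'b')
j=17 s[j]='b': k: 1→0; π[17]=1 (border 'b')
j=18 s[j]='c': k: 1→0; π[18]=0 (border '')
j=19 s[j]='a': π[19]=0 (border '')
j=20 s[j]='c': π[20]=0 (border '')
j=21 s[j]='c': π[21]=0 (border '')
j=22 s[j]='b': π[22]=1 (border 'b')
j=23 s[j]='a': π[23]=2 (border 'ba')
j=24 s[j]='a': k: 2→0; π[24]=0 (border '')
j=25 s[j]='b': π[25]=1 (border 'b')
j=26 s[j]='b': k: 1→0; π[26]=1 (border 'b')
j=27 s[j]='a': π[27]=2 (border 'ba')
j=28 s[j]='c': k: 2→0; π[28]=0 (border '')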